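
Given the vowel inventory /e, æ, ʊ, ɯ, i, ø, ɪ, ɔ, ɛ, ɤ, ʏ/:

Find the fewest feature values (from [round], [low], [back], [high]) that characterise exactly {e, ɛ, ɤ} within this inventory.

The class [−high], [−low], [−round] has exactly /e, ɛ, ɤ/ as its extension in this inventory. No smaller conjunction from the listed features achieves this: [−low, −round] alone would also admit /ɯ, i, ɪ/; [−high, −round] alone would also admit /æ/; [−high, −low] alone would also admit /ø, ɔ/; and checking the remaining two-feature bundles turns up none with this extension.

[−high, −low, −round]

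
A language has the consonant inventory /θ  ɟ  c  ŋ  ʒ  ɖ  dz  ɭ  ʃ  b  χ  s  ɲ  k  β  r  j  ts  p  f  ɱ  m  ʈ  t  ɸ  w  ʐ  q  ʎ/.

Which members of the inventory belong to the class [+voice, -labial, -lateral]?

ɟ, ŋ, ʒ, ɖ, dz, ɲ, r, j, ʐ

Among the inventory, the [+voice] segments are /ɟ, ŋ, ʒ, ɖ, dz, ɭ, b, ɲ, β, r, j, ɱ, m, w, ʐ, ʎ/.
Within that set, [-labial] gives /ɟ, ŋ, ʒ, ɖ, dz, ɭ, ɲ, r, j, ʐ, ʎ/.
Of those, [-lateral] leaves /ɟ, ŋ, ʒ, ɖ, dz, ɲ, r, j, ʐ/.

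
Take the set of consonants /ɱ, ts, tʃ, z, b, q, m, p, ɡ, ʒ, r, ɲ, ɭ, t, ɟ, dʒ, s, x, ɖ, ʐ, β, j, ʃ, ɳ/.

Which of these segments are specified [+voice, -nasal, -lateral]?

Among the inventory, the [+voice] segments are /ɱ, z, b, m, ɡ, ʒ, r, ɲ, ɭ, ɟ, dʒ, ɖ, ʐ, β, j, ɳ/.
Intersecting with [-nasal] gives /z, b, ɡ, ʒ, r, ɭ, ɟ, dʒ, ɖ, ʐ, β, j/.
Of those, [-lateral] leaves /z, b, ɡ, ʒ, r, ɟ, dʒ, ɖ, ʐ, β, j/.

z, b, ɡ, ʒ, r, ɟ, dʒ, ɖ, ʐ, β, j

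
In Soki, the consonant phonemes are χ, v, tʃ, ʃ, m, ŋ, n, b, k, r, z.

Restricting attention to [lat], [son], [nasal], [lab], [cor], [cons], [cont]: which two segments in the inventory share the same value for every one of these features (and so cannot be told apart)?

/ʃ/ (voiceless postalveolar fricative) and /z/ (voiced alveolar fricative) are both [−lateral], [−sonorant], [−nasal], [−labial], [+coronal], [+consonantal], [+continuant], so none of the listed features separates them. (They do differ in [voice], [anterior] and [distributed], which are not among the given features.) Every other pair in the inventory differs on at least one listed feature.

ʃ, z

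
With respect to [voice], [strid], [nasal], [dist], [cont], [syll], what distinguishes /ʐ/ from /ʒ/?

/ʐ/ (voiced retroflex fricative) and /ʒ/ (voiced postalveolar fricative) agree on [+voice], [+strident], [−nasal], [+continuant], [−syllabic]. They differ on [distributed] (/ʐ/ [−], /ʒ/ [+]).

[distributed]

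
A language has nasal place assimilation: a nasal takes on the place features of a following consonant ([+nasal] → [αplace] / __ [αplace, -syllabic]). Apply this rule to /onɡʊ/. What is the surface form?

/n/ sits before the [+dorsal] consonant /ɡ/, so it takes on [+dorsal] and surfaces as /ŋ/. The rest of the form is unaffected: [oŋɡʊ].

[oŋɡʊ]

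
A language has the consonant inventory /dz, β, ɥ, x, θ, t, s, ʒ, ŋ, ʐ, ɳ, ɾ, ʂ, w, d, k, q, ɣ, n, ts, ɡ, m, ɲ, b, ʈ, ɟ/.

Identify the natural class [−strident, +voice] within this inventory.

Among the inventory, the [−strident] segments are /β, ɥ, x, θ, t, ŋ, ɳ, ɾ, w, d, k, q, ɣ, n, ɡ, m, ɲ, b, ʈ, ɟ/.
Then [+voice] leaves /β, ɥ, ŋ, ɳ, ɾ, w, d, ɣ, n, ɡ, m, ɲ, b, ɟ/.

β, ɥ, ŋ, ɳ, ɾ, w, d, ɣ, n, ɡ, m, ɲ, b, ɟ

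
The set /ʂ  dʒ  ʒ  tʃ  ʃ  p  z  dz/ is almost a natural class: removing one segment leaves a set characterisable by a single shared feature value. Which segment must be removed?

The remaining segments after removing /p/ share [+strident]; /p/ (voiceless bilabial stop) is [-strident]. For every other candidate removal, the leftover set fails to share any single feature value that the removed segment lacks.

p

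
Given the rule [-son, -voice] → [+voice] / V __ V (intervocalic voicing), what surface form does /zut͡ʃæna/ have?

/t͡ʃ/ satisfies [-son, -voice] and sits in V __ V. The [+voice] counterpart of the voiceless postalveolar affricate is /d͡ʒ/. Other segments in /zut͡ʃæna/ either fail the structural description or are not in the environment, so the surface form is [zud͡ʒæna].

[zud͡ʒæna]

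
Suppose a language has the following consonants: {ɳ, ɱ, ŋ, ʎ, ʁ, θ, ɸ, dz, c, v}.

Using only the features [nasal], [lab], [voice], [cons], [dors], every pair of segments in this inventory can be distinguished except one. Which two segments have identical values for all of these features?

Both /ʁ/ and /ʎ/ are [−nasal], [−labial], [+voice], [+consonantal], [+dorsal]. Since the list omits [lateral], [high] and [back] — which do distinguish the voiced uvular fricative from the palatal lateral approximant — this pair collapses; all other pairs remain distinct.

ʁ, ʎ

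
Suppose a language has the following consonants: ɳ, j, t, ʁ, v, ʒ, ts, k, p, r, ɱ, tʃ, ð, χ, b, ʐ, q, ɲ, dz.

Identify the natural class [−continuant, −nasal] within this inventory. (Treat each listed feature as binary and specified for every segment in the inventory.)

t, ts, k, p, tʃ, b, q, dz

First, the [−continuant] segments are /ɳ, t, ts, k, p, ɱ, tʃ, b, q, ɲ, dz/.
Of those, [−nasal] leaves /t, ts, k, p, tʃ, b, q, dz/.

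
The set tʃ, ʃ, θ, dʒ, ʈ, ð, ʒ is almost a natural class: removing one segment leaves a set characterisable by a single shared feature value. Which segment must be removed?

[distributed] groups all but one: /ʃ, θ, ʒ, ð, tʃ, dʒ/ share [+distributed] while /ʈ/ (voiceless retroflex stop) alone is [-distributed]. Removing any other segment would not leave a single-feature class that excludes it.

ʈ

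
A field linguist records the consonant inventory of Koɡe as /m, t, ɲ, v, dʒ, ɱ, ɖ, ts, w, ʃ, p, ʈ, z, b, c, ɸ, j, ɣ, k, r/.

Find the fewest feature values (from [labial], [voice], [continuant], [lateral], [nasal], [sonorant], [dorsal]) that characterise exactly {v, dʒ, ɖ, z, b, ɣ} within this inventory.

[-sonorant, +voice]

The class [-sonorant], [+voice] has exactly /v, dʒ, ɖ, z, b, ɣ/ as its extension in this inventory. No smaller conjunction from the listed features achieves this: [+voice] alone would also admit /m, ɲ, ɱ, w, …/; [-sonorant] alone would also admit /t, ts, ʃ, p, …/; and checking the remaining single features turns up none with this extension.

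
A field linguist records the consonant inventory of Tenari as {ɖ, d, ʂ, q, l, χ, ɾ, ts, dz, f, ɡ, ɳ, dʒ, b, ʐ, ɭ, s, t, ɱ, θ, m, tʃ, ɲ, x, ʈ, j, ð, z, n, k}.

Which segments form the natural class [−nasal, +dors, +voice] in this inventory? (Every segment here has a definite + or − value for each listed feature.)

Eliminate segments failing any feature: /ɖ, d, ʂ, l, ɾ, ts, dz, f, dʒ, b, ʐ, ɭ, s, t, θ, tʃ, ʈ, ð, z/ are [−dorsal]; /q, χ, x, k/ are [−voice]; /ɳ, ɱ, m, ɲ, n/ are [+nasal]. The remaining /ɡ, j/ satisfy [−nasal], [+dorsal], [+voice].

ɡ, j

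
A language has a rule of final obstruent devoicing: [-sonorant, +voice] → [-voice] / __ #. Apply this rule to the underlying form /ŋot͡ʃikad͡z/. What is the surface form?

[ŋot͡ʃikat͡s]

/d͡z/ satisfies [-sonorant, +voice] and sits in __ #. The [-voice] counterpart of the voiced alveolar affricate is /t͡s/. Other segments in /ŋot͡ʃikad͡z/ either fail the structural description or are not in the environment, so the surface form is [ŋot͡ʃikat͡s].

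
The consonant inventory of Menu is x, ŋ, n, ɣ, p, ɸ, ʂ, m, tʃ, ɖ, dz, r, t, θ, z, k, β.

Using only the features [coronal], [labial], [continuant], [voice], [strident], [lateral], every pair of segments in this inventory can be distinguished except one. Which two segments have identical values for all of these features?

ɖ, n

Both /ɖ/ and /n/ are [+coronal], [−labial], [−continuant], [+voice], [−strident], [−lateral]. Since the list omits [sonorant], [nasal] and [anterior] — which do distinguish the voiced retroflex stop from the alveolar nasal — this pair collapses; all other pairs remain distinct.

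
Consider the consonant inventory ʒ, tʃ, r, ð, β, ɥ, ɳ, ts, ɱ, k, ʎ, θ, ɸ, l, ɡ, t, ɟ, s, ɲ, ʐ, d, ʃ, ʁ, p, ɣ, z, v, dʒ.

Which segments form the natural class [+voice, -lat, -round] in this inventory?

ʒ, r, ð, β, ɳ, ɱ, ɡ, ɟ, ɲ, ʐ, d, ʁ, ɣ, z, v, dʒ

Checking each segment against [+voice], [-lateral], [-round]: /ʒ/ (voiced postalveolar fricative), /r/ (alveolar trill), /ð/ (voiced dental fricative), /β/ (voiced bilabial fricative), /ɳ/ (retroflex nasal), /ɱ/ (labiodental nasal), among others, satisfy every feature; every other segment in the inventory fails at least one.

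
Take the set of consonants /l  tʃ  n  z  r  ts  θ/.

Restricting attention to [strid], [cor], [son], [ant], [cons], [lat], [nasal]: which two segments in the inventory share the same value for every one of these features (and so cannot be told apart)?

Both /z/ and /ts/ are [+strident], [+coronal], [−sonorant], [+anterior], [+consonantal], [−lateral], [−nasal]. Since the list omits [voice] and [continuant] — which do distinguish the voiced alveolar fricative from the voiceless alveolar affricate — this pair collapses; all other pairs remain distinct.

z, ts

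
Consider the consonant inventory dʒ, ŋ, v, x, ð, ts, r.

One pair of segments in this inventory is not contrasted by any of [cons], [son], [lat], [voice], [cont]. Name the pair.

ð, v

Both /ð/ and /v/ are [+consonantal], [−sonorant], [−lateral], [+voice], [+continuant]. Since the list omits [labial] and [coronal] — which do distinguish the voiced dental fricative from the voiced labiodental fricative — this pair collapses; all other pairs remain distinct.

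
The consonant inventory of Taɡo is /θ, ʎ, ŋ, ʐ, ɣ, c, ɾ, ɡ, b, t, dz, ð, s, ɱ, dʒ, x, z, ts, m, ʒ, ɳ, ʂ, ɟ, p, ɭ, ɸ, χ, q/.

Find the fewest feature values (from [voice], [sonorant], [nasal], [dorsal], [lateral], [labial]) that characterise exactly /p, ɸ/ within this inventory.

The class [-voice], [+labial] has exactly /p, ɸ/ as its extension in this inventory. No smaller conjunction from the listed features achieves this: [+labial] alone would also admit /b, ɱ, m/; [-voice] alone would also admit /θ, c, t, s, …/; and checking the remaining single features turns up none with this extension.

[-voice, +labial]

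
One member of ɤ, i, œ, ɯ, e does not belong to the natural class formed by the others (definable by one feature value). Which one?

œ

/ɯ, ɤ, e, i/ are all [+tense], but /œ/ (mid front rounded lax vowel) is [−tense]. No other single segment can be removed to leave a set sharing one feature value that the removed segment lacks, so /œ/ is the odd one out.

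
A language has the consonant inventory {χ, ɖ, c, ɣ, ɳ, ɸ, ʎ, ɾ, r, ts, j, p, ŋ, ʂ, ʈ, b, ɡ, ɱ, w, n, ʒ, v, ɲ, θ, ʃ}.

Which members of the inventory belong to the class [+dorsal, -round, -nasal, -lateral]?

χ, c, ɣ, j, ɡ

Checking each segment against [+dorsal], [-round], [-nasal], [-lateral]: /χ/ (voiceless uvular fricative), /c/ (voiceless palatal stop), /ɣ/ (voiced velar fricative), /j/ (palatal glide), /ɡ/ (voiced velar stop) satisfy every feature; every other segment in the inventory fails at least one.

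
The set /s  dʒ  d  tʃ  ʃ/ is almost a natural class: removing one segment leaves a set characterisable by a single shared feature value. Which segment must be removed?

d

[strident] groups all but one: /s, dʒ, tʃ, ʃ/ share [+strident] while /d/ (voiced alveolar stop) alone is [-strident]. Removing any other segment would not leave a single-feature class that excludes it.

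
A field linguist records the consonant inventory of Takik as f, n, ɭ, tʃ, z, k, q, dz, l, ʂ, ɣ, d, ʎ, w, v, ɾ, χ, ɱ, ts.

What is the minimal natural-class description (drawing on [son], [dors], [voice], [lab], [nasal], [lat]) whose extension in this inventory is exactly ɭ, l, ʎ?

/ɭ, l, ʎ/ are exactly the [+lateral] segments in the inventory, so a single feature suffices.

[+lat]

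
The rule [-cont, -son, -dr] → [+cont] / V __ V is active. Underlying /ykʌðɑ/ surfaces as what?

[yxʌðɑ]

Only /k/ occurs between two vowels (/y/ __ /ʌ/) and matches the structural description. It is a voiceless velar stop, so [-cont, -son, -dr] holds; changing it to [+continuant] with all other features held fixed yields /x/ (voiceless velar fricative). No other segment meets both the structural description and the environment, so the output is [yxʌðɑ].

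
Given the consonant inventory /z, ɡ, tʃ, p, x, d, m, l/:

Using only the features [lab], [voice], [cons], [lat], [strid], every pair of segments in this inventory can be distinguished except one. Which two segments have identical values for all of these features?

On the given features, /d/ and /ɡ/ have an identical profile: [−labial], [+voice], [+consonantal], [−lateral], [−strident]. No other two segments in the inventory coincide on all 5 features. (They do differ in [coronal] and [dorsal], which are not among the given features.)

d, ɡ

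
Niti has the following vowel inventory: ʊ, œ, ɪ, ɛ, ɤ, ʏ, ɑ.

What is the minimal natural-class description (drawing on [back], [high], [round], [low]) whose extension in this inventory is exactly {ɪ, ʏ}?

The class [+high], [−back] has exactly /ɪ, ʏ/ as its extension in this inventory. No smaller conjunction from the listed features achieves this: [−back] alone would also admit /œ, ɛ/; [+high] alone would also admit /ʊ/; and checking the remaining single features turns up none with this extension.

[+high, −back]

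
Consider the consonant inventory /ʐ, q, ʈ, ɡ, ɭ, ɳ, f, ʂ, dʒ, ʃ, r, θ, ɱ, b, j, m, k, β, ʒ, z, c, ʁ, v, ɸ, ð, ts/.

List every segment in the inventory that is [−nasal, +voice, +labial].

First, the [−nasal] segments are /ʐ, q, ʈ, ɡ, ɭ, f, ʂ, dʒ, ʃ, r, θ, b, j, k, β, ʒ, z, c, ʁ, v, ɸ, ð, ts/.
Among these, [+voice] gives /ʐ, ɡ, ɭ, dʒ, r, b, j, β, ʒ, z, ʁ, v, ð/.
Then [+labial] leaves /b, β, v/.

b, β, v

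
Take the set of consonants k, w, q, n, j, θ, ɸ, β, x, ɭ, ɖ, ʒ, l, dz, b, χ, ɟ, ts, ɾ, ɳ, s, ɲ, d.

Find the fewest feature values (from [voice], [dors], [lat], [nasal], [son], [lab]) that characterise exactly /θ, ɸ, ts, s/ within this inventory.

[−voice, −dors]

The class [−voice], [−dorsal] has exactly /θ, ɸ, ts, s/ as its extension in this inventory. No smaller conjunction from the listed features achieves this: [−dorsal] alone would also admit /n, β, ɭ, ɖ, …/; [−voice] alone would also admit /k, q, x, χ/; and checking the remaining single features turns up none with this extension.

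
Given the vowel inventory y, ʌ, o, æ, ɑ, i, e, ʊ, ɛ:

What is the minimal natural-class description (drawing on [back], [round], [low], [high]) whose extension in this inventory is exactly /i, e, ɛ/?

The class [-low], [-back], [-round] has exactly /i, e, ɛ/ as its extension in this inventory. No smaller conjunction from the listed features achieves this: [-back, -round] alone would also admit /æ/; [-low, -round] alone would also admit /ʌ/; [-low, -back] alone would also admit /y/; and checking the remaining two-feature bundles turns up none with this extension.

[-low, -back, -round]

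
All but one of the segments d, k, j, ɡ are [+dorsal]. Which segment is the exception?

d

Every segment except /d/ is [+dorsal]. /d/ (voiced alveolar stop) is [-dorsal], so it is the exception.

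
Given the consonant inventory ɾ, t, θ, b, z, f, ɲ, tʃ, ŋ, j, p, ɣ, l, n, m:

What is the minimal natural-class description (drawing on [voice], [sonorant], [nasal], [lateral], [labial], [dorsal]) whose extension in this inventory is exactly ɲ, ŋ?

Every target segment is [+nasal], [+dorsal]; each remaining inventory member fails at least one of these. Each conjunct is needed — [+dorsal] alone would also admit /j, ɣ/; [+nasal] alone would also admit /n, m/ — and no other single listed feature has exactly this extension, so two is the minimum.

[+nasal, +dorsal]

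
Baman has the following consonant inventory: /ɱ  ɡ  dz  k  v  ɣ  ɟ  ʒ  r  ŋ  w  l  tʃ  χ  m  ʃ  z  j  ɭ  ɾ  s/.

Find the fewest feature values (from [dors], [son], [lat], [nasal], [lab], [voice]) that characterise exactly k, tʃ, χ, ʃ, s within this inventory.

Every target segment is [-voice] and no other inventory member is, so one feature is enough.

[-voice]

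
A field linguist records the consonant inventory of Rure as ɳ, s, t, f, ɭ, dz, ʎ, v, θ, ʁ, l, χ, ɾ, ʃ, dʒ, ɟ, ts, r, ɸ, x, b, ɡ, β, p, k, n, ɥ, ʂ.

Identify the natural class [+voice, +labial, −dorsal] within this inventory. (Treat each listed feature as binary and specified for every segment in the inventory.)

Checking each segment against [+voice], [+labial], [−dorsal]: /v/ (voiced labiodental fricative), /b/ (voiced bilabial stop), /β/ (voiced bilabial fricative) satisfy every feature; every other segment in the inventory fails at least one.

v, b, β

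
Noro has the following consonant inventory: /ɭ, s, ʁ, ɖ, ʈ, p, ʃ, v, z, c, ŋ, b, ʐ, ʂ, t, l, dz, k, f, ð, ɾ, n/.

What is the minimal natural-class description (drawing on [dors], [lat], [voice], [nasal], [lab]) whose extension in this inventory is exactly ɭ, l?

The target set is precisely the extension of [+lateral] in this inventory.

[+lat]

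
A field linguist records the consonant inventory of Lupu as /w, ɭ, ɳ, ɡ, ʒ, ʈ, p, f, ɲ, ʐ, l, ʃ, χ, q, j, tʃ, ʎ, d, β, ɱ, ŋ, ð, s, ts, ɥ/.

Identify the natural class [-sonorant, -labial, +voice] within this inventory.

ɡ, ʒ, ʐ, d, ð

Eliminate segments failing any feature: /w, ɭ, ɳ, ɲ, l, j, ʎ, ɱ, ŋ, ɥ/ are [+sonorant]; /ʈ, ʃ, χ, q, tʃ, s, ts/ are [-voice]; /p, f, β/ are [+labial]. The remaining /ɡ, ʒ, ʐ, d, ð/ satisfy [-sonorant], [-labial], [+voice].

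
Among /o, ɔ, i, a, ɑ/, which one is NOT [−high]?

/o, ɑ, ɔ, a/ are all [−high]; /i/ (high front unrounded tense vowel) is [+high].

i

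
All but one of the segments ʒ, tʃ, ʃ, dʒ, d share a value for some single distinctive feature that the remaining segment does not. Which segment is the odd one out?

d

[anterior] (equivalently [strident], [distributed]) groups all but one: /ʒ, dʒ, tʃ, ʃ/ share [−anterior] while /d/ (voiced alveolar stop) alone is [+anterior]. Removing any other segment would not leave a single-feature class that excludes it.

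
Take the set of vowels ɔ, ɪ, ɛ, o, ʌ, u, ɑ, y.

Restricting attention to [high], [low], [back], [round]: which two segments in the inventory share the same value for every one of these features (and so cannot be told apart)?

/ɔ/ (mid back rounded lax vowel) and /o/ (mid back rounded tense vowel) are both [-high], [-low], [+back], [+round], so none of the listed features separates them. (They do differ in [tense], which is not among the given features.) Every other pair in the inventory differs on at least one listed feature.

ɔ, o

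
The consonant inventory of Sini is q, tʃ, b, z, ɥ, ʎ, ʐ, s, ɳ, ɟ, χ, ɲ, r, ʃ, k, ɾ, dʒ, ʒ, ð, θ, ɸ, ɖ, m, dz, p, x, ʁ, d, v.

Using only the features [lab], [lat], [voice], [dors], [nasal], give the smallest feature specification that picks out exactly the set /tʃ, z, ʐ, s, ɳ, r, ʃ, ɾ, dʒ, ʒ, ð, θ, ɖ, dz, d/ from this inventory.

The class [-labial], [-dorsal] has exactly /tʃ, z, ʐ, s, ɳ, r, ʃ, ɾ, dʒ, ʒ, ð, θ, ɖ, dz, d/ as its extension in this inventory. No smaller conjunction from the listed features achieves this: [-dorsal] alone would also admit /b, ɸ, m, p, …/; [-labial] alone would also admit /q, ʎ, ɟ, χ, …/; and checking the remaining single features turns up none with this extension.

[-lab, -dors]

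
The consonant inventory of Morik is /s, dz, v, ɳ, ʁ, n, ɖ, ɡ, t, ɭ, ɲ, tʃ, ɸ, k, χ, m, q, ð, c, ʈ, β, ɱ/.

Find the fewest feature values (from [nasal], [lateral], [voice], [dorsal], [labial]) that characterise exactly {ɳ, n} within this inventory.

Every target segment is [+nasal], [−labial], [−dorsal]; each remaining inventory member fails at least one of these. Each conjunct is needed — [−labial, −dorsal] alone would also admit /s, dz, ɖ, t, …/; [+nasal, −dorsal] alone would also admit /m, ɱ/; [+nasal, −labial] alone would also admit /ɲ/ — and no other combination of two listed features has exactly this extension, so three is the minimum.

[+nasal, −labial, −dorsal]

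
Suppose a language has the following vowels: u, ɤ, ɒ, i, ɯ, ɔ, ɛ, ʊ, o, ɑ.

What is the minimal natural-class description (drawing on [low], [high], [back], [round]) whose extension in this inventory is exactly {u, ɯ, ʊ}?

Every target segment is [+high], [+back]; each remaining inventory member fails at least one of these. Each conjunct is needed — [+back] alone would also admit /ɤ, ɒ, ɔ, o, …/; [+high] alone would also admit /i/ — and no other single listed feature has exactly this extension, so two is the minimum.

[+high, +back]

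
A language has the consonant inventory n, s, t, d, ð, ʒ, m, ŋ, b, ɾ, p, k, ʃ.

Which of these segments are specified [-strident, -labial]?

n, t, d, ð, ŋ, ɾ, k

Checking each segment against [-strident], [-labial]: /n/ (alveolar nasal), /t/ (voiceless alveolar stop), /d/ (voiced alveolar stop), /ð/ (voiced dental fricative), /ŋ/ (velar nasal), /ɾ/ (alveolar tap), among others, satisfy every feature; every other segment in the inventory fails at least one.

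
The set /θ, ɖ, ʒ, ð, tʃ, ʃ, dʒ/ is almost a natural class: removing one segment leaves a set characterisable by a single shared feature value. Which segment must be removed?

ɖ

[distributed] groups all but one: /ʒ, tʃ, θ, dʒ, ð, ʃ/ share [+distributed] while /ɖ/ (voiced retroflex stop) alone is [−distributed]. Removing any other segment would not leave a single-feature class that excludes it.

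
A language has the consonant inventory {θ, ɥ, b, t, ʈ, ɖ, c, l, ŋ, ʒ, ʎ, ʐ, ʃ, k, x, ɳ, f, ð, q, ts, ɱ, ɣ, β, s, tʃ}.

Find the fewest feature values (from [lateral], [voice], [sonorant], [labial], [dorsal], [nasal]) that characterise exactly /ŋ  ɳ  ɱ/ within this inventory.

/ŋ, ɳ, ɱ/ are exactly the [+nasal] segments in the inventory, so a single feature suffices.

[+nasal]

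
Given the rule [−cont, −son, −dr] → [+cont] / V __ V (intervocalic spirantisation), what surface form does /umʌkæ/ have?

Only /k/ occurs between two vowels (/ʌ/ __ /æ/) and matches the structural description. It is a voiceless velar stop, so [−cont, −son, −dr] holds; changing it to [+continuant] with all other features held fixed yields /x/ (voiceless velar fricative). No other segment meets both the structural description and the environment, so the output is [umʌxæ].

[umʌxæ]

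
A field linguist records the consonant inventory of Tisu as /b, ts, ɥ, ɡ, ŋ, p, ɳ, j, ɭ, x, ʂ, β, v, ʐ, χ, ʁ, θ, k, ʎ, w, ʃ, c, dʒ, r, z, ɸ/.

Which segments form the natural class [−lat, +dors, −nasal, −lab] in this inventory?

ɡ, j, x, χ, ʁ, k, c

Among the inventory, the [−lateral] segments are /b, ts, ɥ, ɡ, ŋ, p, ɳ, j, x, ʂ, β, v, ʐ, χ, ʁ, θ, k, w, ʃ, c, dʒ, r, z, ɸ/.
Within that set, [+dorsal] gives /ɥ, ɡ, ŋ, j, x, χ, ʁ, k, w, c/.
Among these, [−nasal] gives /ɥ, ɡ, j, x, χ, ʁ, k, w, c/.
Within that set, [−labial] leaves /ɡ, j, x, χ, ʁ, k, c/.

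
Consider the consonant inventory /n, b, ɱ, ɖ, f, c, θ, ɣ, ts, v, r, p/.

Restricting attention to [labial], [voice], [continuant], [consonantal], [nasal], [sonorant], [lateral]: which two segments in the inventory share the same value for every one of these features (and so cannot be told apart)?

c, ts

/c/ (voiceless palatal stop) and /ts/ (voiceless alveolar affricate) are both [−labial], [−voice], [−continuant], [+consonantal], [−nasal], [−sonorant], [−lateral], so none of the listed features separates them. (They do differ in [strident], [delayed release] and [dorsal], which are not among the given features.) Every other pair in the inventory differs on at least one listed feature.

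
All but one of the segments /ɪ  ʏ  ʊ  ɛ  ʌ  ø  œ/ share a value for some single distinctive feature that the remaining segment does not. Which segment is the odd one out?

ø

/ʌ, ɛ, œ, ʊ, ʏ, ɪ/ are all [−tense], but /ø/ (mid front rounded tense vowel) is [+tense]. No other single segment can be removed to leave a set sharing one feature value that the removed segment lacks, so /ø/ is the odd one out.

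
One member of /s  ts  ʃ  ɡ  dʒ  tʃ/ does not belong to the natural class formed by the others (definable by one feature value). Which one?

[strident] (equivalently [coronal], [dorsal]) groups all but one: /s, ts, dʒ, ʃ, tʃ/ share [+strident] while /ɡ/ (voiced velar stop) alone is [-strident]. Removing any other segment would not leave a single-feature class that excludes it.

ɡ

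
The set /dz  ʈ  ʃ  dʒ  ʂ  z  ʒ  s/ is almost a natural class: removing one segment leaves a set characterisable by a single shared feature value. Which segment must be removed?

/ʒ, ʂ, dʒ, dz, z, s, ʃ/ are all [+strident], but /ʈ/ (voiceless retroflex stop) is [−strident]. No other single segment can be removed to leave a set sharing one feature value that the removed segment lacks, so /ʈ/ is the odd one out.

ʈ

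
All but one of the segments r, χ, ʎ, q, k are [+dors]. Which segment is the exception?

/r/ is the alveolar trill, which is [−dorsal]; the rest — /χ, q, k, ʎ/ — are [+dorsal].

r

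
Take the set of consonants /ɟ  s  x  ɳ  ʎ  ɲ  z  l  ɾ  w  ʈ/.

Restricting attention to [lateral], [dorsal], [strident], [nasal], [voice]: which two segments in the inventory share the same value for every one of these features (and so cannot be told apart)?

w, ɟ

/w/ (labial-velar glide) and /ɟ/ (voiced palatal stop) are both [-lateral], [+dorsal], [-strident], [-nasal], [+voice], so none of the listed features separates them. (They do differ in [sonorant], [continuant], [labial], [round] and [back], which are not among the given features.) Every other pair in the inventory differs on at least one listed feature.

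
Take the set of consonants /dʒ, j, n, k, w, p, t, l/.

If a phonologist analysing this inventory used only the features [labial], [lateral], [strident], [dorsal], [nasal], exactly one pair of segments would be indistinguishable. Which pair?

j, k

On the given features, /j/ and /k/ have an identical profile: [-labial], [-lateral], [-strident], [+dorsal], [-nasal]. No other two segments in the inventory coincide on all 5 features. (They do differ in [sonorant], [voice], [continuant] and [back], which are not among the given features.)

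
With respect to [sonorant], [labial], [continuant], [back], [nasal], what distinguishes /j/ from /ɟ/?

The two segments share [−labial], [−back], [−nasal]. The only features from the list on which they differ: /j/ is [+sonorant] while /ɟ/ is [−sonorant]; /j/ is [+continuant] while /ɟ/ is [−continuant].

[sonorant], [continuant]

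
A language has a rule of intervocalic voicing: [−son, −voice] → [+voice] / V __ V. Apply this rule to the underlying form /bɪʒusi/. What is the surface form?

/s/ satisfies [−son, −voice] and sits in V __ V. The [+voice] counterpart of the voiceless alveolar fricative is /z/. Other segments in /bɪʒusi/ either fail the structural description or are not in the environment, so the surface form is [bɪʒuzi].

[bɪʒuzi]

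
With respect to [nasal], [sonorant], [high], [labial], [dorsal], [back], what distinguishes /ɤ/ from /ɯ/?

[high]

/ɤ/ is the mid back unrounded tense vowel and /ɯ/ is the high back unrounded vowel. Both are [−nasal], [+sonorant], [−labial], [+dorsal], [+back]. /ɤ/ is [−high] while /ɯ/ is [+high], so the distinguishing feature is [high].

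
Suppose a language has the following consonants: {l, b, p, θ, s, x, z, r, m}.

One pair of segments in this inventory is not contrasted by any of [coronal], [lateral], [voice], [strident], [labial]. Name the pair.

/b/ (voiced bilabial stop) and /m/ (bilabial nasal) are both [-coronal], [-lateral], [+voice], [-strident], [+labial], so none of the listed features separates them. (They do differ in [sonorant] and [nasal], which are not among the given features.) Every other pair in the inventory differs on at least one listed feature.

b, m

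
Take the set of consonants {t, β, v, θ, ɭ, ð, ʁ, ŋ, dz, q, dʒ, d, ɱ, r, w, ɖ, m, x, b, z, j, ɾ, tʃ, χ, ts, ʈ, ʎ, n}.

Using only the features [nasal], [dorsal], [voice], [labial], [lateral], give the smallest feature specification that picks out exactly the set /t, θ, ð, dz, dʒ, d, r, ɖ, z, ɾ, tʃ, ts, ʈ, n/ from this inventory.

[−lateral, −labial, −dorsal]

The class [−lateral], [−labial], [−dorsal] has exactly /t, θ, ð, dz, dʒ, d, r, ɖ, z, ɾ, tʃ, ts, ʈ, n/ as its extension in this inventory. No smaller conjunction from the listed features achieves this: [−labial, −dorsal] alone would also admit /ɭ/; [−lateral, −dorsal] alone would also admit /β, v, ɱ, m, …/; [−lateral, −labial] alone would also admit /ʁ, ŋ, q, x, …/; and checking the remaining two-feature bundles turns up none with this extension.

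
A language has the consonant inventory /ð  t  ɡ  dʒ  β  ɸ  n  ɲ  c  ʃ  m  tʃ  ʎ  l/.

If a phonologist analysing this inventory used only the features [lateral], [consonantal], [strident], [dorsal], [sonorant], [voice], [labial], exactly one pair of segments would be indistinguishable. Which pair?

On the given features, /ʃ/ and /tʃ/ have an identical profile: [-lateral], [+consonantal], [+strident], [-dorsal], [-sonorant], [-voice], [-labial]. No other two segments in the inventory coincide on all 7 features. (They do differ in [continuant], which is not among the given features.)

ʃ, tʃ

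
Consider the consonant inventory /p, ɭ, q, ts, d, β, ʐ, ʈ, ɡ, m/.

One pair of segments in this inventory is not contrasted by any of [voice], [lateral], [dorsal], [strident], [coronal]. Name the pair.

m, β

/m/ (bilabial nasal) and /β/ (voiced bilabial fricative) are both [+voice], [−lateral], [−dorsal], [−strident], [−coronal], so none of the listed features separates them. (They do differ in [sonorant], [nasal] and [continuant], which are not among the given features.) Every other pair in the inventory differs on at least one listed feature.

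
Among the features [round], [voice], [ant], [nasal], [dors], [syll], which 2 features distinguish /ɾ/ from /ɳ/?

[nasal], [anterior]

/ɾ/ is the alveolar tap and /ɳ/ is the retroflex nasal. Both are [-round], [+voice], [-dorsal], [-syllabic]. /ɾ/ is [-nasal] while /ɳ/ is [+nasal]; /ɾ/ is [+anterior] while /ɳ/ is [-anterior], so the distinguishing features are [nasal], [anterior].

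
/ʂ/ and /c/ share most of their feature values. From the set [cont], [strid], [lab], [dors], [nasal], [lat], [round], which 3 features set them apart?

/ʂ/ is the voiceless retroflex fricative and /c/ is the voiceless palatal stop. Both are [-labial], [-nasal], [-lateral], [-round]. /ʂ/ is [+continuant] while /c/ is [-continuant]; /ʂ/ is [+strident] while /c/ is [-strident]; /ʂ/ is [-dorsal] while /c/ is [+dorsal], so the distinguishing features are [continuant], [strident], [dorsal].

[continuant], [strident], [dorsal]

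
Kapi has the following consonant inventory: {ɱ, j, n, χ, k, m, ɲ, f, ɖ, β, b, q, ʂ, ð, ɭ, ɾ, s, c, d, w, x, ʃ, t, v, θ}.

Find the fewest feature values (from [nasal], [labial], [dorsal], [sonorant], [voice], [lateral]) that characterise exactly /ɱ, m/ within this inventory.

[+nasal, +labial]

The class [+nasal], [+labial] has exactly /ɱ, m/ as its extension in this inventory. No smaller conjunction from the listed features achieves this: [+labial] alone would also admit /f, β, b, w, …/; [+nasal] alone would also admit /n, ɲ/; and checking the remaining single features turns up none with this extension.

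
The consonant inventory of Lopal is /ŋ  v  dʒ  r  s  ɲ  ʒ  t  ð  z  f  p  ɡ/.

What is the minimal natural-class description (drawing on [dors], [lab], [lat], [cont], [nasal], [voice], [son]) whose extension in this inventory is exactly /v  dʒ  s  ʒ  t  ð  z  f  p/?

/v, dʒ, s, ʒ, t, ð, z, f, p/ are all [-sonorant], [-dorsal], and no other segment in the inventory matches both values. Dropping any one of them over-generates: [-dorsal] alone would also admit /r/; [-sonorant] alone would also admit /ɡ/. No other single listed feature picks out exactly this set either, so fewer than two features will not do.

[-son, -dors]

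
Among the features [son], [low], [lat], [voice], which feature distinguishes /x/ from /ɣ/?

[voice]

/x/ (voiceless velar fricative) and /ɣ/ (voiced velar fricative) agree on [−sonorant], [−low], [−lateral]. They differ on [voice] (/x/ [−], /ɣ/ [+]).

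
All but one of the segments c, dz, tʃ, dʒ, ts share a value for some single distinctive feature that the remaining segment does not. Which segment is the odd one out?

c

[delayed release] (equivalently [strident], [dorsal]) groups all but one: /tʃ, ts, dz, dʒ/ share [+delayed release] while /c/ (voiceless palatal stop) alone is [-delayed release]. Removing any other segment would not leave a single-feature class that excludes it.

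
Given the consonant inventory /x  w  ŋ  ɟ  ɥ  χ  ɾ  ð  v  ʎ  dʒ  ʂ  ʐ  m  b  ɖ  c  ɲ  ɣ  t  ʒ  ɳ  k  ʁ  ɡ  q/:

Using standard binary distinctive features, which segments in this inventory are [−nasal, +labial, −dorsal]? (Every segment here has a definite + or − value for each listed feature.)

v, b

Among the inventory, the [−nasal] segments are /x, w, ɟ, ɥ, χ, ɾ, ð, v, ʎ, dʒ, ʂ, ʐ, b, ɖ, c, ɣ, t, ʒ, k, ʁ, ɡ, q/.
Within that set, [+labial] gives /w, ɥ, v, b/.
Then [−dorsal] leaves /v, b/.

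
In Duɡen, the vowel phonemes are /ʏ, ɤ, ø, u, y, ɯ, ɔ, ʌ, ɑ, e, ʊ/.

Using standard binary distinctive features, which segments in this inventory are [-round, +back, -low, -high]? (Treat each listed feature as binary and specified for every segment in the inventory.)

ɤ, ʌ

First, the [-round] segments are /ɤ, ɯ, ʌ, ɑ, e/.
Within that set, [+back] gives /ɤ, ɯ, ʌ, ɑ/.
Intersecting with [-low] gives /ɤ, ɯ, ʌ/.
Intersecting with [-high] leaves /ɤ, ʌ/.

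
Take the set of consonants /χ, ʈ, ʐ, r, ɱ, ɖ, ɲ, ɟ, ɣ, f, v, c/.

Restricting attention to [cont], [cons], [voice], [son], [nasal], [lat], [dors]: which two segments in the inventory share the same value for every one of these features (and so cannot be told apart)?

ʐ, v

Both /ʐ/ and /v/ are [+continuant], [+consonantal], [+voice], [−sonorant], [−nasal], [−lateral], [−dorsal]. Since the list omits [labial] and [coronal] — which do distinguish the voiced retroflex fricative from the voiced labiodental fricative — this pair collapses; all other pairs remain distinct.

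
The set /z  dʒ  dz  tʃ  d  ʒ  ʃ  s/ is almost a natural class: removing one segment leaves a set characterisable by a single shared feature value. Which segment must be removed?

/z, ʒ, dʒ, ʃ, dz, s, tʃ/ are all [+strident], but /d/ (voiced alveolar stop) is [−strident]. No other single segment can be removed to leave a set sharing one feature value that the removed segment lacks, so /d/ is the odd one out.

d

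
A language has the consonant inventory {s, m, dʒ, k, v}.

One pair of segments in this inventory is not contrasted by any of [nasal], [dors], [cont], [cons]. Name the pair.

Both /s/ and /v/ are [−nasal], [−dorsal], [+continuant], [+consonantal]. Since the list omits [voice], [labial] and [coronal] — which do distinguish the voiceless alveolar fricative from the voiced labiodental fricative — this pair collapses; all other pairs remain distinct.

s, v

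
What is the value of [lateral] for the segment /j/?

[−lateral]

/j/ is the palatal glide, hence [−lateral].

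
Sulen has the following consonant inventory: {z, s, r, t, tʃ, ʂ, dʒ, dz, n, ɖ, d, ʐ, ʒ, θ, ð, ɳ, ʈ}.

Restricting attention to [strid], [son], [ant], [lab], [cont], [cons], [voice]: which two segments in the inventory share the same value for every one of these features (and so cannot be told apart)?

ʒ, ʐ

On the given features, /ʒ/ and /ʐ/ have an identical profile: [+strident], [-sonorant], [-anterior], [-labial], [+continuant], [+consonantal], [+voice]. No other two segments in the inventory coincide on all 7 features. (They do differ in [distributed], which is not among the given features.)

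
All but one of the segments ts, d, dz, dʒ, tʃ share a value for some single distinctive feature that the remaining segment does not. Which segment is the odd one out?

d

/dz, dʒ, tʃ, ts/ are all [+delayed release], but /d/ (voiced alveolar stop) is [−delayed release]. No other single segment can be removed to leave a set sharing one feature value that the removed segment lacks, so /d/ is the odd one out.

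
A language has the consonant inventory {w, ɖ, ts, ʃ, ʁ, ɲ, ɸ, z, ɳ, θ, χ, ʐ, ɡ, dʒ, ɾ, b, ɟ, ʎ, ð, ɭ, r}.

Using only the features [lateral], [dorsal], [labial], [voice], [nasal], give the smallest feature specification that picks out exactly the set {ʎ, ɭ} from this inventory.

[+lateral]

/ʎ, ɭ/ are exactly the [+lateral] segments in the inventory, so a single feature suffices.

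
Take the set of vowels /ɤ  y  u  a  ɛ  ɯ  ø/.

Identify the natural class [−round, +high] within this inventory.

Eliminate segments failing any feature: /ɤ, a, ɛ/ are [−high]; /y, u, ø/ are [+round]. The remaining /ɯ/ satisfy [−round], [+high].

ɯ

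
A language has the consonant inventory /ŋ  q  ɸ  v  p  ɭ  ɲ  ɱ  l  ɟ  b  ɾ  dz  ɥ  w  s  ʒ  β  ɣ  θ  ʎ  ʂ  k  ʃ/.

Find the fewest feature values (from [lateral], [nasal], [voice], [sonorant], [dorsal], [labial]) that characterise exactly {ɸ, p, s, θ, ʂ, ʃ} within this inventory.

The class [-voice], [-dorsal] has exactly /ɸ, p, s, θ, ʂ, ʃ/ as its extension in this inventory. No smaller conjunction from the listed features achieves this: [-dorsal] alone would also admit /v, ɭ, ɱ, l, …/; [-voice] alone would also admit /q, k/; and checking the remaining single features turns up none with this extension.

[-voice, -dorsal]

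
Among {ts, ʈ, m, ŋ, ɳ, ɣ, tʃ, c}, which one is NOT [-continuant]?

ɣ

/ɣ/ is the voiced velar fricative, which is [+continuant]; the rest — /ʈ, m, ɳ, ŋ, c, tʃ, ts/ — are [-continuant].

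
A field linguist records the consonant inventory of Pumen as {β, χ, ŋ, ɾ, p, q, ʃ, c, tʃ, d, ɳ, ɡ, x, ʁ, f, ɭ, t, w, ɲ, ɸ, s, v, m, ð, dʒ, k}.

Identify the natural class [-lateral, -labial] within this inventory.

χ, ŋ, ɾ, q, ʃ, c, tʃ, d, ɳ, ɡ, x, ʁ, t, ɲ, s, ð, dʒ, k

Among the inventory, the [-lateral] segments are /β, χ, ŋ, ɾ, p, q, ʃ, c, tʃ, d, ɳ, ɡ, x, ʁ, f, t, w, ɲ, ɸ, s, v, m, ð, dʒ, k/.
Among these, [-labial] leaves /χ, ŋ, ɾ, q, ʃ, c, tʃ, d, ɳ, ɡ, x, ʁ, t, ɲ, s, ð, dʒ, k/.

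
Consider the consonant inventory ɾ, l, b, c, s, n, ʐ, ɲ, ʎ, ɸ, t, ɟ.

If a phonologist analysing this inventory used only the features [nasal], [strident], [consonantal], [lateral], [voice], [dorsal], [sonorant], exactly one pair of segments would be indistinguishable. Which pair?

On the given features, /ɸ/ and /t/ have an identical profile: [−nasal], [−strident], [+consonantal], [−lateral], [−voice], [−dorsal], [−sonorant]. No other two segments in the inventory coincide on all 7 features. (They do differ in [continuant], [labial] and [coronal], which are not among the given features.)

ɸ, t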